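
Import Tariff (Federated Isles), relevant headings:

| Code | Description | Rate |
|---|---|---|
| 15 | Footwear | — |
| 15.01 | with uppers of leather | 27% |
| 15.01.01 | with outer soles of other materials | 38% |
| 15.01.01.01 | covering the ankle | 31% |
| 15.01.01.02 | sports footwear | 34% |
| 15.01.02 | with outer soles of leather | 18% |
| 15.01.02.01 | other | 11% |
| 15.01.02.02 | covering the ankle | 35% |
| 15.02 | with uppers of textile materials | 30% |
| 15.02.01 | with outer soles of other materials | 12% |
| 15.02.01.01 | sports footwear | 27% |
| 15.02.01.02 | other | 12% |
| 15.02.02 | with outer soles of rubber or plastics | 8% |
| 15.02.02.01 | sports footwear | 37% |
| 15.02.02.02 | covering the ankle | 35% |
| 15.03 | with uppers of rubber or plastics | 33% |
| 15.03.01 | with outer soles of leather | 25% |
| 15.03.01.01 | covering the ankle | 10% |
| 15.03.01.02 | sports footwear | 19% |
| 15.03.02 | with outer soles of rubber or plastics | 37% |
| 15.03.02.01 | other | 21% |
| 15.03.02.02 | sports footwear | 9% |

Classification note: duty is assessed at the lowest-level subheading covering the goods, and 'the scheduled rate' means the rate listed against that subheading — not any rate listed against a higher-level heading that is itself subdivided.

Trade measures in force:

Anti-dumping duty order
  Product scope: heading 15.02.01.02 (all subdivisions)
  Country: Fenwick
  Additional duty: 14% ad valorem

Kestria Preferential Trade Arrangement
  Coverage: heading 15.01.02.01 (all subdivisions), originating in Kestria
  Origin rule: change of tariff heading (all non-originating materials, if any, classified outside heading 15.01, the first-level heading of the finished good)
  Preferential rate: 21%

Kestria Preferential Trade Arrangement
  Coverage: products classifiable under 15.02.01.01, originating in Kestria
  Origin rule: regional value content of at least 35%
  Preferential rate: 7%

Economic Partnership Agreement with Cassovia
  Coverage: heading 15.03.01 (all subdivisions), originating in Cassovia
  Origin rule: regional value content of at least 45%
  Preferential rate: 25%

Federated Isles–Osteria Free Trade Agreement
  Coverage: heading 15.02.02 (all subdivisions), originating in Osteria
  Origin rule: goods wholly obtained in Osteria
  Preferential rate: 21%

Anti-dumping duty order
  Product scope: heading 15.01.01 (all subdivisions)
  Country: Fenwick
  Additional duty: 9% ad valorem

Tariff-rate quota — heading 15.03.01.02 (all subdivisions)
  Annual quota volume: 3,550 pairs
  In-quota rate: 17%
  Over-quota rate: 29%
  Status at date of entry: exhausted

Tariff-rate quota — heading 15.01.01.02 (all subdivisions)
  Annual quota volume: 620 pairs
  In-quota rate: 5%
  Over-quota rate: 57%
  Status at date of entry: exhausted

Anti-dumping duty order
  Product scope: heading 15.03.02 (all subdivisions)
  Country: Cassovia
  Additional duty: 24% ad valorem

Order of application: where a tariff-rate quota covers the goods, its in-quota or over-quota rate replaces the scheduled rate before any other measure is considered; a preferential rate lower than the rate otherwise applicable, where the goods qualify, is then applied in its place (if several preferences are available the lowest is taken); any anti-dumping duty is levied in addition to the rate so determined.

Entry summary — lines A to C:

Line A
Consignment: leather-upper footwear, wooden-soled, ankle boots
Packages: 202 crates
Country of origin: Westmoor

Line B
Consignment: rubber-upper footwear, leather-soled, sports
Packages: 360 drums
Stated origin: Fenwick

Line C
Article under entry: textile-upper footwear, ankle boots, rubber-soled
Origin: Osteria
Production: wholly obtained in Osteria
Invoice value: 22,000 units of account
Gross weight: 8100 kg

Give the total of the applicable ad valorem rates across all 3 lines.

Line A: leather-upper → 15.01; wooden-soled → 15.01.01; ankle boots → 15.01.01.01. Scheduled 31%. No special measure applies. → 31%.
Line B: rubber-upper → 15.03; leather-soled → 15.03.01; sports → 15.03.01.02. Scheduled 19%. quota on 15.03.01.02 exhausted → over-quota 29%. → 29%.
Line C: textile-upper → 15.02; rubber-soled → 15.02.02; ankle boots → 15.02.02.02. Scheduled 35%. Osteria agreement on 15.02.02: wholly obtained → 21% available; preferential 21%. → 21%.
Sum: 31% + 29% + 21% = 81%.

81%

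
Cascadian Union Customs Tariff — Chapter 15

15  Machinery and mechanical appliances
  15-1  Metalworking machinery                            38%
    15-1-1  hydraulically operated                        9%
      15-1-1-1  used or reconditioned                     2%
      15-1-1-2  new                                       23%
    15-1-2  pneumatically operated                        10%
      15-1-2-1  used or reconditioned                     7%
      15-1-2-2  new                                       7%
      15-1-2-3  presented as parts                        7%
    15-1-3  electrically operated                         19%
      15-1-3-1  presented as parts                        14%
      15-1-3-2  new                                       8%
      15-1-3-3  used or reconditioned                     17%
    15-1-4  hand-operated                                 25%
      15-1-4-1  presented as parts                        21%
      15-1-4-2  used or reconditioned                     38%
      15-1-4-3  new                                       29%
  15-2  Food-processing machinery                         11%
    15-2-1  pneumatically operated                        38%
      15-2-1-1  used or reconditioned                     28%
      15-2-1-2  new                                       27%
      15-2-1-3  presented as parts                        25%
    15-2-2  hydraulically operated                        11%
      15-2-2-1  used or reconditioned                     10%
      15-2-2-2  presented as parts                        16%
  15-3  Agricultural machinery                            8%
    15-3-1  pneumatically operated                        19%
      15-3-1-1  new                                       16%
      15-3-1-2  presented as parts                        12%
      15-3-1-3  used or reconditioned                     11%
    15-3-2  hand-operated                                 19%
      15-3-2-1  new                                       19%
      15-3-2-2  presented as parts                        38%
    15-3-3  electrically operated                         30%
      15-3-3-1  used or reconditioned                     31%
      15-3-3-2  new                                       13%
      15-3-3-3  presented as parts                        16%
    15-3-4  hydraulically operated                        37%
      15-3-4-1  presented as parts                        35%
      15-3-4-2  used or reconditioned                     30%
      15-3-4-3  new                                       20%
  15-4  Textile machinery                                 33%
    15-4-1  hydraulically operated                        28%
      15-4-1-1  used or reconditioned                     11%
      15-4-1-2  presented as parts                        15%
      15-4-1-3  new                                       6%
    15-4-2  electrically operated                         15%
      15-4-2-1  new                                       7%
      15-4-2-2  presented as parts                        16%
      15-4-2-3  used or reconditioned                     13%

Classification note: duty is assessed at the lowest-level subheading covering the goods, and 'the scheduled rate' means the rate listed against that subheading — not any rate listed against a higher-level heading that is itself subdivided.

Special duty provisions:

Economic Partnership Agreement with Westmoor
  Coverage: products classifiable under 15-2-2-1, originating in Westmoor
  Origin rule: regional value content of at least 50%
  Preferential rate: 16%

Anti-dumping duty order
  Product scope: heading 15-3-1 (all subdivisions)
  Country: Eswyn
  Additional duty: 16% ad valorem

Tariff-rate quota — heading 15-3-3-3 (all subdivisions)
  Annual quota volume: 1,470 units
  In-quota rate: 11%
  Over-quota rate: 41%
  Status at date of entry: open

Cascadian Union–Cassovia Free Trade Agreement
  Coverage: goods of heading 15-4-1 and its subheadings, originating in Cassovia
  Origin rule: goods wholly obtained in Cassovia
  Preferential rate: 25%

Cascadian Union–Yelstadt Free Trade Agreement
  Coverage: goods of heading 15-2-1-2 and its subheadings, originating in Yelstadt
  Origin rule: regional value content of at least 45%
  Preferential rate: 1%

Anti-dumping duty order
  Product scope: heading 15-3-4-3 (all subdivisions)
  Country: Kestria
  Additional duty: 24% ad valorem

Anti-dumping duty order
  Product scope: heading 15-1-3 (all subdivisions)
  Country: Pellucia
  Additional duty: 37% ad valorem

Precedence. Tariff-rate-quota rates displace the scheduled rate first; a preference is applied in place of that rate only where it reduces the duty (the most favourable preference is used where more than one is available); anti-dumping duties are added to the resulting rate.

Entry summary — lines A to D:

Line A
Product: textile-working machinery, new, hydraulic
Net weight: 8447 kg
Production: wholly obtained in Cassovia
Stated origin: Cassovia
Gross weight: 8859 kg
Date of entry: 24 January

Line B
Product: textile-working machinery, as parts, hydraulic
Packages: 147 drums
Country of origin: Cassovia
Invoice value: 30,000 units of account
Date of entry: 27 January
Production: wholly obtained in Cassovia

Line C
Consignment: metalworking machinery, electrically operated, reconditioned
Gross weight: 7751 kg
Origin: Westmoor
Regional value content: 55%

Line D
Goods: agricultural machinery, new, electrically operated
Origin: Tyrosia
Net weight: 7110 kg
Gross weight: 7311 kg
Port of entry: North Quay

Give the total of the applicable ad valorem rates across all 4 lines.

Line A: textile-working → 15-4; hydraulic → 15-4-1; new → 15-4-1-3. Scheduled 6%. Cassovia agreement on 15-4-1: wholly obtained → 25% available; preference 25% not lower than 6% → no reduction. → 6%.
Line B: textile-working → 15-4; hydraulic → 15-4-1; as parts → 15-4-1-2. Scheduled 15%. Cassovia agreement on 15-4-1: wholly obtained → 25% available; preference 25% not lower than 15% → no reduction. → 15%.
Line C: metalworking → 15-1; electrically operated → 15-1-3; reconditioned → 15-1-3-3. Scheduled 17%. Westmoor agreement on 15-2-2-1: 15-1-3-3 not covered. → 17%.
Line D: agricultural → 15-3; electrically operated → 15-3-3; new → 15-3-3-2. Scheduled 13%. No special measure applies. → 13%.
Sum: 6% + 15% + 17% + 13% = 51%.

51%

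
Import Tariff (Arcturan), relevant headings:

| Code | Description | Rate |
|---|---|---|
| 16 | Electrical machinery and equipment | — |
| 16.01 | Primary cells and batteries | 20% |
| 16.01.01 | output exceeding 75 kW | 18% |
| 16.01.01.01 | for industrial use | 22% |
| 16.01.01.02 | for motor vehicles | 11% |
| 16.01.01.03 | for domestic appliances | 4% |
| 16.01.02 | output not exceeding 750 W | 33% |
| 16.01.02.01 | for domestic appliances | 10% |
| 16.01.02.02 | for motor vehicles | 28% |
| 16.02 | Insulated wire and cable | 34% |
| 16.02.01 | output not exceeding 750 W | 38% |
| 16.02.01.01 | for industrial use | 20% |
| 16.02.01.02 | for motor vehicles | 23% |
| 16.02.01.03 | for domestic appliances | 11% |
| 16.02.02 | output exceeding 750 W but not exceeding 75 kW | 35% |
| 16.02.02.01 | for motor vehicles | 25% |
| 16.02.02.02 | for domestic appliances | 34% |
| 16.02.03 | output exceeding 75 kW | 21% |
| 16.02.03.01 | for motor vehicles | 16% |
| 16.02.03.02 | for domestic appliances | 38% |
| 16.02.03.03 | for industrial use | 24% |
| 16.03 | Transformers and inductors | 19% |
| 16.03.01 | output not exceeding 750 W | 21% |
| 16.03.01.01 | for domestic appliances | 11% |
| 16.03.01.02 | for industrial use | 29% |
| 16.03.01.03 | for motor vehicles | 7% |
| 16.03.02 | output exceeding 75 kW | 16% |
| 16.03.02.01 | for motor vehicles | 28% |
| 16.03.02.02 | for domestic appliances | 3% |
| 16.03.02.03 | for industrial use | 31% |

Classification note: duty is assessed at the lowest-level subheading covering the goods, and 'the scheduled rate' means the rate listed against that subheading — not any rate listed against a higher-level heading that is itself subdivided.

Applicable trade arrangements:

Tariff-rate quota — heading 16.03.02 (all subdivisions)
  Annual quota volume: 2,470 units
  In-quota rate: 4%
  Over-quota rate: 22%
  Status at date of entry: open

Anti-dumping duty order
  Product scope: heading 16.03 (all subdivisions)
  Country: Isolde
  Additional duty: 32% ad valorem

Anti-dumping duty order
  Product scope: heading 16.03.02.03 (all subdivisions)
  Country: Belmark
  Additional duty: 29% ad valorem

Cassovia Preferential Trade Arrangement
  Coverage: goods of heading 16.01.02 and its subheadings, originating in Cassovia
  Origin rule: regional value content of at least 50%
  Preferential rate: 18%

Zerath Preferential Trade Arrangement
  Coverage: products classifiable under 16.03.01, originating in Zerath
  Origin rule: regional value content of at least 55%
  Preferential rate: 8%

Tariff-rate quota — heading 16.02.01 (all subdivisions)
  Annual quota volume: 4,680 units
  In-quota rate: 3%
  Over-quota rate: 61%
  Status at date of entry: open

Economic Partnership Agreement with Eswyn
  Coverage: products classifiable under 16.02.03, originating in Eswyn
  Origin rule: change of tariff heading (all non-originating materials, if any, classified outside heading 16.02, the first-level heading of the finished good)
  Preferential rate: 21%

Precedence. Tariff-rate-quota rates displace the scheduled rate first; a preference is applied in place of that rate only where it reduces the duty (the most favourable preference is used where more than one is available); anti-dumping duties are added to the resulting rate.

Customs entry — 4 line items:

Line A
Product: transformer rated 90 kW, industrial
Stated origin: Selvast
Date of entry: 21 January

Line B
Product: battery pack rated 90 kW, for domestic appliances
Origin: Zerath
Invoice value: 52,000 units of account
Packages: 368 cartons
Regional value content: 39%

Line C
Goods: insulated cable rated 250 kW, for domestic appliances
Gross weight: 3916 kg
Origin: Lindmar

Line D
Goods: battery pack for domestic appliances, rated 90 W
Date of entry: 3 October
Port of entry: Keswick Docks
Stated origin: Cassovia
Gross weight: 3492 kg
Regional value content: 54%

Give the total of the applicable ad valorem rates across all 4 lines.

56%

Line A: transformer → 16.03; rated 90 kW → 16.03.02; industrial → 16.03.02.03. Scheduled 31%. quota on 16.03.02 open → in-quota 4%. → 4%.
Line B: battery pack → 16.01; rated 90 kW → 16.01.01; for domestic appliances → 16.01.01.03. Scheduled 4%. Zerath agreement on 16.03.01: 16.01.01.03 not covered. → 4%.
Line C: insulated cable → 16.02; rated 250 kW → 16.02.03; for domestic appliances → 16.02.03.02. Scheduled 38%. No special measure applies. → 38%.
Line D: battery pack → 16.01; rated 90 W → 16.01.02; for domestic appliances → 16.01.02.01. Scheduled 10%. Cassovia agreement on 16.01.02: RVC ≥ 50% → 18% available; preference 18% not lower than 10% → no reduction. → 10%.
Sum: 4% + 4% + 38% + 10% = 56%.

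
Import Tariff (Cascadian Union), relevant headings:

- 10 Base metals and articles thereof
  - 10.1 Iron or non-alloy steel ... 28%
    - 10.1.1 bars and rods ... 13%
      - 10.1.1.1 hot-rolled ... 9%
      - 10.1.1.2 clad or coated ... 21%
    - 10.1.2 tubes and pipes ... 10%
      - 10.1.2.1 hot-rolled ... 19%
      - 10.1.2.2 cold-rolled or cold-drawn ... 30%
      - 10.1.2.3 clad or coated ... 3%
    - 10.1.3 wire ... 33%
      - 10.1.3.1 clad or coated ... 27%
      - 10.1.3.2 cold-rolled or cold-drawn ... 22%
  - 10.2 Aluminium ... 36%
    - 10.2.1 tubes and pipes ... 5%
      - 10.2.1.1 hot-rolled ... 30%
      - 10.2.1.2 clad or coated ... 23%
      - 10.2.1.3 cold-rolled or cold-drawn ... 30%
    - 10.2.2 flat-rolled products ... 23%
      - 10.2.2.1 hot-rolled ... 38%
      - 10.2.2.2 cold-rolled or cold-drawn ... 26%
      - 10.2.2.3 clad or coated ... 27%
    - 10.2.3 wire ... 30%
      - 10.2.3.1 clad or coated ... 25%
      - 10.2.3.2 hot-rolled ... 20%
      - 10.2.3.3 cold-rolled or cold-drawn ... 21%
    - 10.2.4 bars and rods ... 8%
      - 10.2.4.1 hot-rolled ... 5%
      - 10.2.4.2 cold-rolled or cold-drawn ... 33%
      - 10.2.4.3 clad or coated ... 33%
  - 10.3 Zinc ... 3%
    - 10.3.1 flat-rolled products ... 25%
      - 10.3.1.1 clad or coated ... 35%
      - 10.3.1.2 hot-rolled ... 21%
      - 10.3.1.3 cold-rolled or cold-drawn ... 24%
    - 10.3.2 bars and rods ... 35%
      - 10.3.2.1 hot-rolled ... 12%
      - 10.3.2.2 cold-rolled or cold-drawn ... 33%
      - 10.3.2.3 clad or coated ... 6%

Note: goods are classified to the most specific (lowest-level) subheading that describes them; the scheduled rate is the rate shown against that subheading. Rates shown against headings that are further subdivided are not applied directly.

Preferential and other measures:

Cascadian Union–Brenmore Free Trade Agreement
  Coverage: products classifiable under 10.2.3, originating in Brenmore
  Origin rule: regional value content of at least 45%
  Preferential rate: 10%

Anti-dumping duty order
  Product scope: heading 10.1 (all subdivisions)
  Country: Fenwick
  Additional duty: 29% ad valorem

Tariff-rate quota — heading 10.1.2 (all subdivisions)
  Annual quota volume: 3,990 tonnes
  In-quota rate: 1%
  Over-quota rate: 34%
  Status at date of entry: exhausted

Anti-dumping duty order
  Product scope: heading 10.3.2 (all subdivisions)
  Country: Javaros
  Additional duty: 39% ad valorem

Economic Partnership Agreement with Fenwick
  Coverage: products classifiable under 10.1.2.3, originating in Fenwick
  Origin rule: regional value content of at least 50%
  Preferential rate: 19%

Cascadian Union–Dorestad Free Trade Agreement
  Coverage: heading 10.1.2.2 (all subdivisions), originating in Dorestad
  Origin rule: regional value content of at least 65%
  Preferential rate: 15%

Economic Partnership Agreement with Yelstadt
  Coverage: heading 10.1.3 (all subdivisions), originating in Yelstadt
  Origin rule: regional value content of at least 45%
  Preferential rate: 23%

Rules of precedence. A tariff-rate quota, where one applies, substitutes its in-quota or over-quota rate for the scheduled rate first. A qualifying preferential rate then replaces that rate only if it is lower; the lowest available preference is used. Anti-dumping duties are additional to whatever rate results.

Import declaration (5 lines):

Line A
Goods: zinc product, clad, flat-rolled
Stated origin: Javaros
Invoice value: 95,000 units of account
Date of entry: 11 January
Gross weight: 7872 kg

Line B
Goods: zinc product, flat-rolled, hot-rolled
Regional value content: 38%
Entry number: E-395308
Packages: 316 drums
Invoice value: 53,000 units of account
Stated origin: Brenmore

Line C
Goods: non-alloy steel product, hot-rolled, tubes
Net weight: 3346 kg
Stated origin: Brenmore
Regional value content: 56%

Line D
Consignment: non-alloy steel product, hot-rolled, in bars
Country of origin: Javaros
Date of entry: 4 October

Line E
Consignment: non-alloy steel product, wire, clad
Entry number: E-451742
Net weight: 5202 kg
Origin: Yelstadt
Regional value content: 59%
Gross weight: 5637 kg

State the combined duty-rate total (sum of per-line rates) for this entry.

122%

Line A: zinc → 10.3; flat-rolled → 10.3.1; clad → 10.3.1.1. Scheduled 35%. No special measure applies. → 35%.
Line B: zinc → 10.3; flat-rolled → 10.3.1; hot-rolled → 10.3.1.2. Scheduled 21%. Brenmore agreement on 10.2.3: 10.3.1.2 not covered. → 21%.
Line C: non-alloy steel → 10.1; tubes → 10.1.2; hot-rolled → 10.1.2.1. Scheduled 19%. quota on 10.1.2 exhausted → over-quota 34%; Brenmore agreement on 10.2.3: 10.1.2.1 not covered. → 34%.
Line D: non-alloy steel → 10.1; in bars → 10.1.1; hot-rolled → 10.1.1.1. Scheduled 9%. No special measure applies. → 9%.
Line E: non-alloy steel → 10.1; wire → 10.1.3; clad → 10.1.3.1. Scheduled 27%. Yelstadt agreement on 10.1.3: RVC ≥ 45% → 23% available; preferential 23%. → 23%.
Sum: 35% + 21% + 34% + 9% + 23% = 122%.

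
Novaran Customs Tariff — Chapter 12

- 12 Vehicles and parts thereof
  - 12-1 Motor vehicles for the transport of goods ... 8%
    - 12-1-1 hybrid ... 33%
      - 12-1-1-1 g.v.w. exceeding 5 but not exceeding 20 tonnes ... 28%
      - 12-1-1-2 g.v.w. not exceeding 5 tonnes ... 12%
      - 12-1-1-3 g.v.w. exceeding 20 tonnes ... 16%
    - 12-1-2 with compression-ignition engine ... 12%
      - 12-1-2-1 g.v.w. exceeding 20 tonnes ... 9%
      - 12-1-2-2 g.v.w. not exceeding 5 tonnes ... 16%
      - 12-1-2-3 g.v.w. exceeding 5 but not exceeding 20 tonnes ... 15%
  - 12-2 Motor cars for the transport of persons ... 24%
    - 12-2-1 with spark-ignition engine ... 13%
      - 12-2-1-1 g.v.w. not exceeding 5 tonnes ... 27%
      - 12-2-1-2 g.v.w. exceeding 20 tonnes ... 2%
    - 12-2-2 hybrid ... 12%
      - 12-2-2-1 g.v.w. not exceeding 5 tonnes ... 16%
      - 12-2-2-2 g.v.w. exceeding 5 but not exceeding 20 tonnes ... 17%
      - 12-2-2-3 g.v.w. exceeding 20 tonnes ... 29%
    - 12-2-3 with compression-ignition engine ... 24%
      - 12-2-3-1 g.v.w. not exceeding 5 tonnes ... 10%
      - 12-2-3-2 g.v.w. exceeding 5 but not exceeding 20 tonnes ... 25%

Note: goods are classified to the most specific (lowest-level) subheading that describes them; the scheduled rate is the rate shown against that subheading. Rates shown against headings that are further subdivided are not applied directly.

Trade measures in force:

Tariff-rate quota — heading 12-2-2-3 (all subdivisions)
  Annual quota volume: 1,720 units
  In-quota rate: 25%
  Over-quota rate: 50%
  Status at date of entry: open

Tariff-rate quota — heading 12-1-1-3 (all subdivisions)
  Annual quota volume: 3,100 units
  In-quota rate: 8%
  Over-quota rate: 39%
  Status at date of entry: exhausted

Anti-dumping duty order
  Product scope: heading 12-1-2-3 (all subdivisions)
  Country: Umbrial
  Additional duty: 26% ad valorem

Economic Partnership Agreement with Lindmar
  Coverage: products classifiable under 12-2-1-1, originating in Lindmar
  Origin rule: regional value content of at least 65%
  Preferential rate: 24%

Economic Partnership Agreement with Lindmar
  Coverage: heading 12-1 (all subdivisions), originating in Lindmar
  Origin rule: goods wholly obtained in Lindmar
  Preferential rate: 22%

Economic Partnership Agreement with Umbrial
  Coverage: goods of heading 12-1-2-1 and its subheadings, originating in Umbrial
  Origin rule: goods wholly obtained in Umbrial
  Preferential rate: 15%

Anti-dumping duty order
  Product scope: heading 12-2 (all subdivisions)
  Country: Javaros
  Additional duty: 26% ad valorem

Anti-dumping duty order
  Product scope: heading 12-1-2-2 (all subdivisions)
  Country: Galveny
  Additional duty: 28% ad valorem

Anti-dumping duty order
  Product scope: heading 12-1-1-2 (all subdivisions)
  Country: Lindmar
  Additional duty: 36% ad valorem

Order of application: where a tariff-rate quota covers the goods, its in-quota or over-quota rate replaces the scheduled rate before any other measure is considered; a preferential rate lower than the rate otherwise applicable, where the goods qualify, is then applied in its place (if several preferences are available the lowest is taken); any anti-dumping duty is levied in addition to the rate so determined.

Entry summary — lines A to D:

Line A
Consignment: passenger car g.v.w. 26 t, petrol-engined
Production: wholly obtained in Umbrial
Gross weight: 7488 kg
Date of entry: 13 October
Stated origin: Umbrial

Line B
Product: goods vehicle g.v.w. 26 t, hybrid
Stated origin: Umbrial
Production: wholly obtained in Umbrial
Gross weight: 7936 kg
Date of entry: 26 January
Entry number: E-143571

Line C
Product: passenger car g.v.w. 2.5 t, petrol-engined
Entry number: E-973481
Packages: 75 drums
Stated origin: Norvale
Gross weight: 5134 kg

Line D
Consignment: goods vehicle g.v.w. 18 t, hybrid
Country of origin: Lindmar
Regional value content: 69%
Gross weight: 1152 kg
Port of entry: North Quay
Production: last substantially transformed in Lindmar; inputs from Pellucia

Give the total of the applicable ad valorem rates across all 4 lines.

Line A: passenger car → 12-2; petrol-engined → 12-2-1; g.v.w. 26 t → 12-2-1-2. Scheduled 2%. Umbrial agreement on 12-1-2-1: 12-2-1-2 not covered. → 2%.
Line B: goods vehicle → 12-1; hybrid → 12-1-1; g.v.w. 26 t → 12-1-1-3. Scheduled 16%. quota on 12-1-1-3 exhausted → over-quota 39%; Umbrial agreement on 12-1-2-1: 12-1-1-3 not covered. → 39%.
Line C: passenger car → 12-2; petrol-engined → 12-2-1; g.v.w. 2.5 t → 12-2-1-1. Scheduled 27%. No special measure applies. → 27%.
Line D: goods vehicle → 12-1; hybrid → 12-1-1; g.v.w. 18 t → 12-1-1-1. Scheduled 28%. Lindmar agreement on 12-2-1-1: 12-1-1-1 not covered; Lindmar agreement on 12-1: not wholly obtained. → 28%.
Sum: 2% + 39% + 27% + 28% = 96%.

96%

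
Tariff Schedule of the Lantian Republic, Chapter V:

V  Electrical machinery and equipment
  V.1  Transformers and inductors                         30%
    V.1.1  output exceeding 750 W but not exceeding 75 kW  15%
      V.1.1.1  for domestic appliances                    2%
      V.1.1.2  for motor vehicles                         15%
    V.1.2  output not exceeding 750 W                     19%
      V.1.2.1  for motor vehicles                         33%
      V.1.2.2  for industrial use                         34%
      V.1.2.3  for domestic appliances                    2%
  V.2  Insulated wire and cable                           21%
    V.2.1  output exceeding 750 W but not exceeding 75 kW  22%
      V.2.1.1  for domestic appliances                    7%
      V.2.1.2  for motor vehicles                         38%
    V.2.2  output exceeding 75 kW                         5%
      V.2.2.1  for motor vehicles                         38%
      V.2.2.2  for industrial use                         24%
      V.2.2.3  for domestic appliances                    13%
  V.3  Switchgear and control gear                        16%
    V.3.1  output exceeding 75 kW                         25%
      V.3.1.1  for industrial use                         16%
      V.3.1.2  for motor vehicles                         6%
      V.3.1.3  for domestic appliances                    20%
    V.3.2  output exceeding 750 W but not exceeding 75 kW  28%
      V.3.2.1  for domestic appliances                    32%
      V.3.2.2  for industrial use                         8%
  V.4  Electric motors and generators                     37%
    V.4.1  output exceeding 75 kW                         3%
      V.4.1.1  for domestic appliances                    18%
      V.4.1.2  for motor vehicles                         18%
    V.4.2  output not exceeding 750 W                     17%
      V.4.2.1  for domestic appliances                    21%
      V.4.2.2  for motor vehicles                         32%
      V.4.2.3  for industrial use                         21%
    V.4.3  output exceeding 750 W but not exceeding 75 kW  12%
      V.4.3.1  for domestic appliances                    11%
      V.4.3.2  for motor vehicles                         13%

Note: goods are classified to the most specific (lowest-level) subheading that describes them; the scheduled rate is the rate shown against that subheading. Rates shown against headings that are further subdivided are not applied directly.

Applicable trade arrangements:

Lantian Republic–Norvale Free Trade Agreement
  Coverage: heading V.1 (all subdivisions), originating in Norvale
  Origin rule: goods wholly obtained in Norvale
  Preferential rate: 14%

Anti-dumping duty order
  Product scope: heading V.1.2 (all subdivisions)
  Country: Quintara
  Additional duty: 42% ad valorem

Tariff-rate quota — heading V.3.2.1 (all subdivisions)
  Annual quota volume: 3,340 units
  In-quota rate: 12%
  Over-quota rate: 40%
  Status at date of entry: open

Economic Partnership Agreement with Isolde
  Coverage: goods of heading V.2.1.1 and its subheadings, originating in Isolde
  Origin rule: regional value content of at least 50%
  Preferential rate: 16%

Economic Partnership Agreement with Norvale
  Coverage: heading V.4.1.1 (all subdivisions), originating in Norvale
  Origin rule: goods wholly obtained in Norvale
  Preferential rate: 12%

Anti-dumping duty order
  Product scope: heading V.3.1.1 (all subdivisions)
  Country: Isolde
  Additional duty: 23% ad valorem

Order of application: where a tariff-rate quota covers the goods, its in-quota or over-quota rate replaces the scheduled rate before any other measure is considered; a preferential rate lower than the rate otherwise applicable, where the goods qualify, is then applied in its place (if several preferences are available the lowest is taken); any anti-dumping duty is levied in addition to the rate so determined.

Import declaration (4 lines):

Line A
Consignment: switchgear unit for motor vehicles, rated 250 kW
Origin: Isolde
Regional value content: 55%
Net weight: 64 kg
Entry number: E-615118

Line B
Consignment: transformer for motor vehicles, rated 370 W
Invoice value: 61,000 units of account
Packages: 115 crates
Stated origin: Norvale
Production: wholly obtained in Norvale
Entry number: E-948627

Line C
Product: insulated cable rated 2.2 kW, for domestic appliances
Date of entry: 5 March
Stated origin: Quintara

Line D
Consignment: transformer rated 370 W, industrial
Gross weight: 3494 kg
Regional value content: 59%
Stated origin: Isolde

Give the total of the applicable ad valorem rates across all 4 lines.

Line A: switchgear unit → V.3; rated 250 kW → V.3.1; for motor vehicles → V.3.1.2. Scheduled 6%. Isolde agreement on V.2.1.1: V.3.1.2 not covered. → 6%.
Line B: transformer → V.1; rated 370 W → V.1.2; for motor vehicles → V.1.2.1. Scheduled 33%. Norvale agreement on V.1: wholly obtained → 14% available; Norvale agreement on V.4.1.1: V.1.2.1 not covered; preferential 14%. → 14%.
Line C: insulated cable → V.2; rated 2.2 kW → V.2.1; for domestic appliances → V.2.1.1. Scheduled 7%. No special measure applies. → 7%.
Line D: transformer → V.1; rated 370 W → V.1.2; industrial → V.1.2.2. Scheduled 34%. Isolde agreement on V.2.1.1: V.1.2.2 not covered. → 34%.
Sum: 6% + 14% + 7% + 34% = 61%.

61%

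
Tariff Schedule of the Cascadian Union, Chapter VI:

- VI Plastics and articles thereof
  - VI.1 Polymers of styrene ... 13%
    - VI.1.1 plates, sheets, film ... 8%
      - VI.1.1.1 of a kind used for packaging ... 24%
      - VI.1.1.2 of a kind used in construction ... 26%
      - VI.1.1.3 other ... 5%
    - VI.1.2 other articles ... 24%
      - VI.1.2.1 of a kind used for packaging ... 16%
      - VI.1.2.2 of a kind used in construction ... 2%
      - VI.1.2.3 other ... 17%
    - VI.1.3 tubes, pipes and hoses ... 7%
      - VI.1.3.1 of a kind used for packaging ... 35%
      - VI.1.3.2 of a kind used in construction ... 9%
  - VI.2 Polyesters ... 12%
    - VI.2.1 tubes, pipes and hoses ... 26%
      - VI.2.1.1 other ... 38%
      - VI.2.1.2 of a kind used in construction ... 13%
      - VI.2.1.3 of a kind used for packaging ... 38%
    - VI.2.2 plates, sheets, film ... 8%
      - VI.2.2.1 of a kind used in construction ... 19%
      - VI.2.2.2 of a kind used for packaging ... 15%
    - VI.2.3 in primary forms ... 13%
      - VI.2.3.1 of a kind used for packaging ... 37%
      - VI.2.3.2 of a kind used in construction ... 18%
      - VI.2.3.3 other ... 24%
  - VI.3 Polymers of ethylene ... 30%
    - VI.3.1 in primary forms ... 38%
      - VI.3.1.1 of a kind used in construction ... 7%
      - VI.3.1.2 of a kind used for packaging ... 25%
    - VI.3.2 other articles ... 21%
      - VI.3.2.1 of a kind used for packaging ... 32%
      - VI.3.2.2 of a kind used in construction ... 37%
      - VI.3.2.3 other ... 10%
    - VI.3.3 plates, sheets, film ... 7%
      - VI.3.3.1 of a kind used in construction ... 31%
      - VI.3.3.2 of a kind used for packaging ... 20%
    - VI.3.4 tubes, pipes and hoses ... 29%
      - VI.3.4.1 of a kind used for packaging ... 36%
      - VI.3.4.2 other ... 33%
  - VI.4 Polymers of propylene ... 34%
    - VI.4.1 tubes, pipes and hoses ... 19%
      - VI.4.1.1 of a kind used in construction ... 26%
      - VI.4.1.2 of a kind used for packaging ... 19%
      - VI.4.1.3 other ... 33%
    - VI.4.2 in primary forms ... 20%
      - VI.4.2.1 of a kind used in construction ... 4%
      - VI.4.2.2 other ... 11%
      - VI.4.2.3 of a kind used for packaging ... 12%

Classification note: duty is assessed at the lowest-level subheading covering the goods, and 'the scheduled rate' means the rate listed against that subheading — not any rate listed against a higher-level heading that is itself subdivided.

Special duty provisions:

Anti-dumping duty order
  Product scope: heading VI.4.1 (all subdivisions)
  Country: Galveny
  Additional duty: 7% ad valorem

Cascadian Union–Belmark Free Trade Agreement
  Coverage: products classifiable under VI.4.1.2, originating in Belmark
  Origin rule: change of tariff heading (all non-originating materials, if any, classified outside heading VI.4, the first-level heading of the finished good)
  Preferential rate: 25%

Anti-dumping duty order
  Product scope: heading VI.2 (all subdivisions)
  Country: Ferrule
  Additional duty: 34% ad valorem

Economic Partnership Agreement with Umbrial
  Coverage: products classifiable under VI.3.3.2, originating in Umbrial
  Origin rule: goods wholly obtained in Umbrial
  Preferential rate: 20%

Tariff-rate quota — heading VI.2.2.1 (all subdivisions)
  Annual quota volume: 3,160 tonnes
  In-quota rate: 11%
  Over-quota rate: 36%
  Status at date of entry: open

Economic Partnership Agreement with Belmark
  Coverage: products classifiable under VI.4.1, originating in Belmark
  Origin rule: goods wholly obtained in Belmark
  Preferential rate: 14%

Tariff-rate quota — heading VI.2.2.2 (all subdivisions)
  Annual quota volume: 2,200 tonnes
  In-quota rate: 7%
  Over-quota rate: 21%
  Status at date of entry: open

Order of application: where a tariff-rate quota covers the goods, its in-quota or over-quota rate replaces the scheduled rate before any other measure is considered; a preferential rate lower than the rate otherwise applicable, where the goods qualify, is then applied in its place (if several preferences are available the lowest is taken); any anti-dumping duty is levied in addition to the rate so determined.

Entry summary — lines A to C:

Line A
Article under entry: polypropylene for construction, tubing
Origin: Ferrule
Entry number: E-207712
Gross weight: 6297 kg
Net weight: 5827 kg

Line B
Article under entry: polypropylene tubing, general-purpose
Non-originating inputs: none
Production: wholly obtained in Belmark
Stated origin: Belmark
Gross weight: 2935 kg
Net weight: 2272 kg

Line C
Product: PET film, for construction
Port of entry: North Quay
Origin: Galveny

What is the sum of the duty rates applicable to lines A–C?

Line A: polypropylene → VI.4; tubing → VI.4.1; for construction → VI.4.1.1. Scheduled 26%. No special measure applies. → 26%.
Line B: polypropylene → VI.4; tubing → VI.4.1; general-purpose → VI.4.1.3. Scheduled 33%. Belmark agreement on VI.4.1.2: VI.4.1.3 not covered; Belmark agreement on VI.4.1: wholly obtained → 14% available; preferential 14%. → 14%.
Line C: PET → VI.2; film → VI.2.2; for construction → VI.2.2.1. Scheduled 19%. quota on VI.2.2.1 open → in-quota 11%. → 11%.
Sum: 26% + 14% + 11% = 51%.

51%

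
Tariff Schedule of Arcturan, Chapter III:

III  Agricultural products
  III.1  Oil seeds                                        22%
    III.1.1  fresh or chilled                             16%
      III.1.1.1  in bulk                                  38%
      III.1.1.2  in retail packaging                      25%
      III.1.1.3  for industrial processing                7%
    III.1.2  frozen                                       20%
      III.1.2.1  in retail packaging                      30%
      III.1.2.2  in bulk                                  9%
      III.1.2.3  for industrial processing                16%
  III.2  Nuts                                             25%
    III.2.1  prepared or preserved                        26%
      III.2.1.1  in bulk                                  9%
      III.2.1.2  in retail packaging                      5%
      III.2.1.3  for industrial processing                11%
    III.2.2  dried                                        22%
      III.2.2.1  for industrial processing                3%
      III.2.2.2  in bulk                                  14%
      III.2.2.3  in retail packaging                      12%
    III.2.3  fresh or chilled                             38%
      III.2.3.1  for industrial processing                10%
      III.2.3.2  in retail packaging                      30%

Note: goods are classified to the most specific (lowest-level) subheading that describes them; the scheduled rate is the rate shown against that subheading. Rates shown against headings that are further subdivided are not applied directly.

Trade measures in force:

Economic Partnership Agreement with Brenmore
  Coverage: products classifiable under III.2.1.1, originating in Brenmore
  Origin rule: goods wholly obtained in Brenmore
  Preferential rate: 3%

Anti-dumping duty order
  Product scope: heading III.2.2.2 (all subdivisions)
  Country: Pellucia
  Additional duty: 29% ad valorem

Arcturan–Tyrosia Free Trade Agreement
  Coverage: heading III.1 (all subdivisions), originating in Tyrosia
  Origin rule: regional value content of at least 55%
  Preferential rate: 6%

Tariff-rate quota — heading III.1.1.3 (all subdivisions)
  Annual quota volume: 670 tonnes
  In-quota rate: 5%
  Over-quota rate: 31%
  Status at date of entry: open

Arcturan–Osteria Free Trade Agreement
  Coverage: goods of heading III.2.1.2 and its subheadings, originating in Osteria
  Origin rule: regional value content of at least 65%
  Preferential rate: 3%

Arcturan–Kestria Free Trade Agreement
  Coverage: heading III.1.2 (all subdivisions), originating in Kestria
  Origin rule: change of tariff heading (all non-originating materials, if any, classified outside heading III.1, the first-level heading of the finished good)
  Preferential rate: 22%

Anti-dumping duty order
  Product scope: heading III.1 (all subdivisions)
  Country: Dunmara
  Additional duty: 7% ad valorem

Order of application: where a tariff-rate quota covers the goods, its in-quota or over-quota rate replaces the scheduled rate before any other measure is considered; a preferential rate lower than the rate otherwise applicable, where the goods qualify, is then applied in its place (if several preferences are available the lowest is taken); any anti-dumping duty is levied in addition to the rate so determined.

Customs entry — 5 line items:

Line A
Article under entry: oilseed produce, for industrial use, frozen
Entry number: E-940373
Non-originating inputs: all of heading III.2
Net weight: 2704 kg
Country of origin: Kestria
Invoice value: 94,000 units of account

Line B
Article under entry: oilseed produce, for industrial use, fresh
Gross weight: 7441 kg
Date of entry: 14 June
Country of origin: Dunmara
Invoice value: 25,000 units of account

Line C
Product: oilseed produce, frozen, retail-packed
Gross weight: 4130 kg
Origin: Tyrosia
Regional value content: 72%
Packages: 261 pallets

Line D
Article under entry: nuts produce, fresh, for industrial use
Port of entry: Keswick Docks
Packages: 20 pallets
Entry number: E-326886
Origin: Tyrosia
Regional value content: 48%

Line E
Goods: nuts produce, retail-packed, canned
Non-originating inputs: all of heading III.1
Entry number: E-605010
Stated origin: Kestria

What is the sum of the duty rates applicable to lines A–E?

49%

Line A: oilseed → III.1; frozen → III.1.2; for industrial use → III.1.2.3. Scheduled 16%. Kestria agreement on III.1.2: CTH met → 22% available; preference 22% not lower than 16% → no reduction. → 16%.
Line B: oilseed → III.1; fresh → III.1.1; for industrial use → III.1.1.3. Scheduled 7%. quota on III.1.1.3 open → in-quota 5%; anti-dumping (Dunmara, III.1): +7%; total 5% + 7% = 12%. → 12%.
Line C: oilseed → III.1; frozen → III.1.2; retail-packed → III.1.2.1. Scheduled 30%. Tyrosia agreement on III.1: RVC ≥ 55% → 6% available; preferential 6%. → 6%.
Line D: nuts → III.2; fresh → III.2.3; for industrial use → III.2.3.1. Scheduled 10%. Tyrosia agreement on III.1: III.2.3.1 not covered. → 10%.
Line E: nuts → III.2; canned → III.2.1; retail-packed → III.2.1.2. Scheduled 5%. Kestria agreement on III.1.2: III.2.1.2 not covered. → 5%.
Sum: 16% + 12% + 6% + 10% + 5% = 49%.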